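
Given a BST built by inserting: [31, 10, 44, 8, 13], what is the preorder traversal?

Tree insertion order: [31, 10, 44, 8, 13]
Tree (level-order array): [31, 10, 44, 8, 13]
Preorder traversal: [31, 10, 8, 13, 44]


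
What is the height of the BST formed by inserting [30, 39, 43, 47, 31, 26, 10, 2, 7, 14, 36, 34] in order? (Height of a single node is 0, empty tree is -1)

Insertion order: [30, 39, 43, 47, 31, 26, 10, 2, 7, 14, 36, 34]
Tree (level-order array): [30, 26, 39, 10, None, 31, 43, 2, 14, None, 36, None, 47, None, 7, None, None, 34]
Compute height bottom-up (empty subtree = -1):
  height(7) = 1 + max(-1, -1) = 0
  height(2) = 1 + max(-1, 0) = 1
  height(14) = 1 + max(-1, -1) = 0
  height(10) = 1 + max(1, 0) = 2
  height(26) = 1 + max(2, -1) = 3
  height(34) = 1 + max(-1, -1) = 0
  height(36) = 1 + max(0, -1) = 1
  height(31) = 1 + max(-1, 1) = 2
  height(47) = 1 + max(-1, -1) = 0
  height(43) = 1 + max(-1, 0) = 1
  height(39) = 1 + max(2, 1) = 3
  height(30) = 1 + max(3, 3) = 4
Height = 4


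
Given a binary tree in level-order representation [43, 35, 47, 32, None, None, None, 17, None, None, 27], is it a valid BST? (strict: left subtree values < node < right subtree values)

Level-order array: [43, 35, 47, 32, None, None, None, 17, None, None, 27]
Validate using subtree bounds (lo, hi): at each node, require lo < value < hi,
then recurse left with hi=value and right with lo=value.
Preorder trace (stopping at first violation):
  at node 43 with bounds (-inf, +inf): OK
  at node 35 with bounds (-inf, 43): OK
  at node 32 with bounds (-inf, 35): OK
  at node 17 with bounds (-inf, 32): OK
  at node 27 with bounds (17, 32): OK
  at node 47 with bounds (43, +inf): OK
No violation found at any node.
Result: Valid BST


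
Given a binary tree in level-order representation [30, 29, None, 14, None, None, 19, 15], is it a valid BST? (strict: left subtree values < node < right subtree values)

Level-order array: [30, 29, None, 14, None, None, 19, 15]
Validate using subtree bounds (lo, hi): at each node, require lo < value < hi,
then recurse left with hi=value and right with lo=value.
Preorder trace (stopping at first violation):
  at node 30 with bounds (-inf, +inf): OK
  at node 29 with bounds (-inf, 30): OK
  at node 14 with bounds (-inf, 29): OK
  at node 19 with bounds (14, 29): OK
  at node 15 with bounds (14, 19): OK
No violation found at any node.
Result: Valid BST


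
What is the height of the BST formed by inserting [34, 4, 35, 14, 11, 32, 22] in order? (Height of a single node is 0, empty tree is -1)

Insertion order: [34, 4, 35, 14, 11, 32, 22]
Tree (level-order array): [34, 4, 35, None, 14, None, None, 11, 32, None, None, 22]
Compute height bottom-up (empty subtree = -1):
  height(11) = 1 + max(-1, -1) = 0
  height(22) = 1 + max(-1, -1) = 0
  height(32) = 1 + max(0, -1) = 1
  height(14) = 1 + max(0, 1) = 2
  height(4) = 1 + max(-1, 2) = 3
  height(35) = 1 + max(-1, -1) = 0
  height(34) = 1 + max(3, 0) = 4
Height = 4


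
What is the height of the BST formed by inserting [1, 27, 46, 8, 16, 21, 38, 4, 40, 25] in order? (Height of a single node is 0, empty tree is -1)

Insertion order: [1, 27, 46, 8, 16, 21, 38, 4, 40, 25]
Tree (level-order array): [1, None, 27, 8, 46, 4, 16, 38, None, None, None, None, 21, None, 40, None, 25]
Compute height bottom-up (empty subtree = -1):
  height(4) = 1 + max(-1, -1) = 0
  height(25) = 1 + max(-1, -1) = 0
  height(21) = 1 + max(-1, 0) = 1
  height(16) = 1 + max(-1, 1) = 2
  height(8) = 1 + max(0, 2) = 3
  height(40) = 1 + max(-1, -1) = 0
  height(38) = 1 + max(-1, 0) = 1
  height(46) = 1 + max(1, -1) = 2
  height(27) = 1 + max(3, 2) = 4
  height(1) = 1 + max(-1, 4) = 5
Height = 5


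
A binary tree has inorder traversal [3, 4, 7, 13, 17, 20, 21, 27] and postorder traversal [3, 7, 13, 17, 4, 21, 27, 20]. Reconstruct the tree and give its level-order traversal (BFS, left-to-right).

Inorder:   [3, 4, 7, 13, 17, 20, 21, 27]
Postorder: [3, 7, 13, 17, 4, 21, 27, 20]
Algorithm: postorder visits root last, so walk postorder right-to-left;
each value is the root of the current inorder slice — split it at that
value, recurse on the right subtree first, then the left.
Recursive splits:
  root=20; inorder splits into left=[3, 4, 7, 13, 17], right=[21, 27]
  root=27; inorder splits into left=[21], right=[]
  root=21; inorder splits into left=[], right=[]
  root=4; inorder splits into left=[3], right=[7, 13, 17]
  root=17; inorder splits into left=[7, 13], right=[]
  root=13; inorder splits into left=[7], right=[]
  root=7; inorder splits into left=[], right=[]
  root=3; inorder splits into left=[], right=[]
Reconstructed level-order: [20, 4, 27, 3, 17, 21, 13, 7]


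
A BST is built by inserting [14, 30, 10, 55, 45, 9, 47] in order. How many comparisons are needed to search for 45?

Search path for 45: 14 -> 30 -> 55 -> 45
Found: True
Comparisons: 4


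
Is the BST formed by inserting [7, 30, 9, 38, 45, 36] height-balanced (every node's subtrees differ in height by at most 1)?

Tree (level-order array): [7, None, 30, 9, 38, None, None, 36, 45]
Definition: a tree is height-balanced if, at every node, |h(left) - h(right)| <= 1 (empty subtree has height -1).
Bottom-up per-node check:
  node 9: h_left=-1, h_right=-1, diff=0 [OK], height=0
  node 36: h_left=-1, h_right=-1, diff=0 [OK], height=0
  node 45: h_left=-1, h_right=-1, diff=0 [OK], height=0
  node 38: h_left=0, h_right=0, diff=0 [OK], height=1
  node 30: h_left=0, h_right=1, diff=1 [OK], height=2
  node 7: h_left=-1, h_right=2, diff=3 [FAIL (|-1-2|=3 > 1)], height=3
Node 7 violates the condition: |-1 - 2| = 3 > 1.
Result: Not balanced


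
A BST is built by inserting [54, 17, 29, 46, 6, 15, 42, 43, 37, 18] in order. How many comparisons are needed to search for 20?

Search path for 20: 54 -> 17 -> 29 -> 18
Found: False
Comparisons: 4


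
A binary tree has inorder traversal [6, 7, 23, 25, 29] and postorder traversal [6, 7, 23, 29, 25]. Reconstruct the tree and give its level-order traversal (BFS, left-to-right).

Inorder:   [6, 7, 23, 25, 29]
Postorder: [6, 7, 23, 29, 25]
Algorithm: postorder visits root last, so walk postorder right-to-left;
each value is the root of the current inorder slice — split it at that
value, recurse on the right subtree first, then the left.
Recursive splits:
  root=25; inorder splits into left=[6, 7, 23], right=[29]
  root=29; inorder splits into left=[], right=[]
  root=23; inorder splits into left=[6, 7], right=[]
  root=7; inorder splits into left=[6], right=[]
  root=6; inorder splits into left=[], right=[]
Reconstructed level-order: [25, 23, 29, 7, 6]


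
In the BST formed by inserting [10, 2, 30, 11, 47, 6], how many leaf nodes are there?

Tree built from: [10, 2, 30, 11, 47, 6]
Tree (level-order array): [10, 2, 30, None, 6, 11, 47]
Rule: A leaf has 0 children.
Per-node child counts:
  node 10: 2 child(ren)
  node 2: 1 child(ren)
  node 6: 0 child(ren)
  node 30: 2 child(ren)
  node 11: 0 child(ren)
  node 47: 0 child(ren)
Matching nodes: [6, 11, 47]
Count of leaf nodes: 3


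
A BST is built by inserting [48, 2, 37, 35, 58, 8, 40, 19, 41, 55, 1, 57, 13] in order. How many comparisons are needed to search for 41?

Search path for 41: 48 -> 2 -> 37 -> 40 -> 41
Found: True
Comparisons: 5


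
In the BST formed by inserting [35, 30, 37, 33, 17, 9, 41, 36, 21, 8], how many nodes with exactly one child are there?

Tree built from: [35, 30, 37, 33, 17, 9, 41, 36, 21, 8]
Tree (level-order array): [35, 30, 37, 17, 33, 36, 41, 9, 21, None, None, None, None, None, None, 8]
Rule: These are nodes with exactly 1 non-null child.
Per-node child counts:
  node 35: 2 child(ren)
  node 30: 2 child(ren)
  node 17: 2 child(ren)
  node 9: 1 child(ren)
  node 8: 0 child(ren)
  node 21: 0 child(ren)
  node 33: 0 child(ren)
  node 37: 2 child(ren)
  node 36: 0 child(ren)
  node 41: 0 child(ren)
Matching nodes: [9]
Count of nodes with exactly one child: 1


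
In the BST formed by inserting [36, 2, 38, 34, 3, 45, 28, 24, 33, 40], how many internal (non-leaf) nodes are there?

Tree built from: [36, 2, 38, 34, 3, 45, 28, 24, 33, 40]
Tree (level-order array): [36, 2, 38, None, 34, None, 45, 3, None, 40, None, None, 28, None, None, 24, 33]
Rule: An internal node has at least one child.
Per-node child counts:
  node 36: 2 child(ren)
  node 2: 1 child(ren)
  node 34: 1 child(ren)
  node 3: 1 child(ren)
  node 28: 2 child(ren)
  node 24: 0 child(ren)
  node 33: 0 child(ren)
  node 38: 1 child(ren)
  node 45: 1 child(ren)
  node 40: 0 child(ren)
Matching nodes: [36, 2, 34, 3, 28, 38, 45]
Count of internal (non-leaf) nodes: 7


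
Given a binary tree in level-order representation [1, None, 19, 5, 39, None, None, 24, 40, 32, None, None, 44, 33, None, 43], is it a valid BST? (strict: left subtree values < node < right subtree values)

Level-order array: [1, None, 19, 5, 39, None, None, 24, 40, 32, None, None, 44, 33, None, 43]
Validate using subtree bounds (lo, hi): at each node, require lo < value < hi,
then recurse left with hi=value and right with lo=value.
Preorder trace (stopping at first violation):
  at node 1 with bounds (-inf, +inf): OK
  at node 19 with bounds (1, +inf): OK
  at node 5 with bounds (1, 19): OK
  at node 39 with bounds (19, +inf): OK
  at node 24 with bounds (19, 39): OK
  at node 32 with bounds (19, 24): VIOLATION
Node 32 violates its bound: not (19 < 32 < 24).
Result: Not a valid BST


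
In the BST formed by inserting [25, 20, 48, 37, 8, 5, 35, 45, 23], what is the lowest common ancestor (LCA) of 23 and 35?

Tree insertion order: [25, 20, 48, 37, 8, 5, 35, 45, 23]
Tree (level-order array): [25, 20, 48, 8, 23, 37, None, 5, None, None, None, 35, 45]
In a BST, the LCA of p=23, q=35 is the first node v on the
root-to-leaf path with p <= v <= q (go left if both < v, right if both > v).
Walk from root:
  at 25: 23 <= 25 <= 35, this is the LCA
LCA = 25


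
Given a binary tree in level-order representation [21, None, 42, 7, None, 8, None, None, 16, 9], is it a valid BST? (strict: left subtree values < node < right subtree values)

Level-order array: [21, None, 42, 7, None, 8, None, None, 16, 9]
Validate using subtree bounds (lo, hi): at each node, require lo < value < hi,
then recurse left with hi=value and right with lo=value.
Preorder trace (stopping at first violation):
  at node 21 with bounds (-inf, +inf): OK
  at node 42 with bounds (21, +inf): OK
  at node 7 with bounds (21, 42): VIOLATION
Node 7 violates its bound: not (21 < 7 < 42).
Result: Not a valid BST


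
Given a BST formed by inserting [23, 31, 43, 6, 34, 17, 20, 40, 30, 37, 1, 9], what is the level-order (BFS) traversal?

Tree insertion order: [23, 31, 43, 6, 34, 17, 20, 40, 30, 37, 1, 9]
Tree (level-order array): [23, 6, 31, 1, 17, 30, 43, None, None, 9, 20, None, None, 34, None, None, None, None, None, None, 40, 37]
BFS from the root, enqueuing left then right child of each popped node:
  queue [23] -> pop 23, enqueue [6, 31], visited so far: [23]
  queue [6, 31] -> pop 6, enqueue [1, 17], visited so far: [23, 6]
  queue [31, 1, 17] -> pop 31, enqueue [30, 43], visited so far: [23, 6, 31]
  queue [1, 17, 30, 43] -> pop 1, enqueue [none], visited so far: [23, 6, 31, 1]
  queue [17, 30, 43] -> pop 17, enqueue [9, 20], visited so far: [23, 6, 31, 1, 17]
  queue [30, 43, 9, 20] -> pop 30, enqueue [none], visited so far: [23, 6, 31, 1, 17, 30]
  queue [43, 9, 20] -> pop 43, enqueue [34], visited so far: [23, 6, 31, 1, 17, 30, 43]
  queue [9, 20, 34] -> pop 9, enqueue [none], visited so far: [23, 6, 31, 1, 17, 30, 43, 9]
  queue [20, 34] -> pop 20, enqueue [none], visited so far: [23, 6, 31, 1, 17, 30, 43, 9, 20]
  queue [34] -> pop 34, enqueue [40], visited so far: [23, 6, 31, 1, 17, 30, 43, 9, 20, 34]
  queue [40] -> pop 40, enqueue [37], visited so far: [23, 6, 31, 1, 17, 30, 43, 9, 20, 34, 40]
  queue [37] -> pop 37, enqueue [none], visited so far: [23, 6, 31, 1, 17, 30, 43, 9, 20, 34, 40, 37]
Result: [23, 6, 31, 1, 17, 30, 43, 9, 20, 34, 40, 37]


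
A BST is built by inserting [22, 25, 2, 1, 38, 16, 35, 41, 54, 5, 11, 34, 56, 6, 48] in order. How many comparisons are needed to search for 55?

Search path for 55: 22 -> 25 -> 38 -> 41 -> 54 -> 56
Found: False
Comparisons: 6


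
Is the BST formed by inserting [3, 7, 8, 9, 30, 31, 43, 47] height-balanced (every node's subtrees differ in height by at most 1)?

Tree (level-order array): [3, None, 7, None, 8, None, 9, None, 30, None, 31, None, 43, None, 47]
Definition: a tree is height-balanced if, at every node, |h(left) - h(right)| <= 1 (empty subtree has height -1).
Bottom-up per-node check:
  node 47: h_left=-1, h_right=-1, diff=0 [OK], height=0
  node 43: h_left=-1, h_right=0, diff=1 [OK], height=1
  node 31: h_left=-1, h_right=1, diff=2 [FAIL (|-1-1|=2 > 1)], height=2
  node 30: h_left=-1, h_right=2, diff=3 [FAIL (|-1-2|=3 > 1)], height=3
  node 9: h_left=-1, h_right=3, diff=4 [FAIL (|-1-3|=4 > 1)], height=4
  node 8: h_left=-1, h_right=4, diff=5 [FAIL (|-1-4|=5 > 1)], height=5
  node 7: h_left=-1, h_right=5, diff=6 [FAIL (|-1-5|=6 > 1)], height=6
  node 3: h_left=-1, h_right=6, diff=7 [FAIL (|-1-6|=7 > 1)], height=7
Node 31 violates the condition: |-1 - 1| = 2 > 1.
Result: Not balanced


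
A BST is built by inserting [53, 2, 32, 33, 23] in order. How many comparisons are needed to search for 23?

Search path for 23: 53 -> 2 -> 32 -> 23
Found: True
Comparisons: 4


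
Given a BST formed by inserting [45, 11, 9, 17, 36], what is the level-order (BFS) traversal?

Tree insertion order: [45, 11, 9, 17, 36]
Tree (level-order array): [45, 11, None, 9, 17, None, None, None, 36]
BFS from the root, enqueuing left then right child of each popped node:
  queue [45] -> pop 45, enqueue [11], visited so far: [45]
  queue [11] -> pop 11, enqueue [9, 17], visited so far: [45, 11]
  queue [9, 17] -> pop 9, enqueue [none], visited so far: [45, 11, 9]
  queue [17] -> pop 17, enqueue [36], visited so far: [45, 11, 9, 17]
  queue [36] -> pop 36, enqueue [none], visited so far: [45, 11, 9, 17, 36]
Result: [45, 11, 9, 17, 36]


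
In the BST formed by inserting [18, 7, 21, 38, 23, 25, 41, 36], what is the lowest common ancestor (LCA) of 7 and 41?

Tree insertion order: [18, 7, 21, 38, 23, 25, 41, 36]
Tree (level-order array): [18, 7, 21, None, None, None, 38, 23, 41, None, 25, None, None, None, 36]
In a BST, the LCA of p=7, q=41 is the first node v on the
root-to-leaf path with p <= v <= q (go left if both < v, right if both > v).
Walk from root:
  at 18: 7 <= 18 <= 41, this is the LCA
LCA = 18


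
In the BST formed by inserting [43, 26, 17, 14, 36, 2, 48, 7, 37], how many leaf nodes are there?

Tree built from: [43, 26, 17, 14, 36, 2, 48, 7, 37]
Tree (level-order array): [43, 26, 48, 17, 36, None, None, 14, None, None, 37, 2, None, None, None, None, 7]
Rule: A leaf has 0 children.
Per-node child counts:
  node 43: 2 child(ren)
  node 26: 2 child(ren)
  node 17: 1 child(ren)
  node 14: 1 child(ren)
  node 2: 1 child(ren)
  node 7: 0 child(ren)
  node 36: 1 child(ren)
  node 37: 0 child(ren)
  node 48: 0 child(ren)
Matching nodes: [7, 37, 48]
Count of leaf nodes: 3


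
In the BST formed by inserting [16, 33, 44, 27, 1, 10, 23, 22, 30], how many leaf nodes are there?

Tree built from: [16, 33, 44, 27, 1, 10, 23, 22, 30]
Tree (level-order array): [16, 1, 33, None, 10, 27, 44, None, None, 23, 30, None, None, 22]
Rule: A leaf has 0 children.
Per-node child counts:
  node 16: 2 child(ren)
  node 1: 1 child(ren)
  node 10: 0 child(ren)
  node 33: 2 child(ren)
  node 27: 2 child(ren)
  node 23: 1 child(ren)
  node 22: 0 child(ren)
  node 30: 0 child(ren)
  node 44: 0 child(ren)
Matching nodes: [10, 22, 30, 44]
Count of leaf nodes: 4


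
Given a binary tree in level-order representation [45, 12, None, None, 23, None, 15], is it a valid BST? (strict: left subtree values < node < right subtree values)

Level-order array: [45, 12, None, None, 23, None, 15]
Validate using subtree bounds (lo, hi): at each node, require lo < value < hi,
then recurse left with hi=value and right with lo=value.
Preorder trace (stopping at first violation):
  at node 45 with bounds (-inf, +inf): OK
  at node 12 with bounds (-inf, 45): OK
  at node 23 with bounds (12, 45): OK
  at node 15 with bounds (23, 45): VIOLATION
Node 15 violates its bound: not (23 < 15 < 45).
Result: Not a valid BST


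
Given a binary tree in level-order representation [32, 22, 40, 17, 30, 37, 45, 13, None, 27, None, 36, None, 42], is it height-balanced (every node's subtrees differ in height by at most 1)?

Tree (level-order array): [32, 22, 40, 17, 30, 37, 45, 13, None, 27, None, 36, None, 42]
Definition: a tree is height-balanced if, at every node, |h(left) - h(right)| <= 1 (empty subtree has height -1).
Bottom-up per-node check:
  node 13: h_left=-1, h_right=-1, diff=0 [OK], height=0
  node 17: h_left=0, h_right=-1, diff=1 [OK], height=1
  node 27: h_left=-1, h_right=-1, diff=0 [OK], height=0
  node 30: h_left=0, h_right=-1, diff=1 [OK], height=1
  node 22: h_left=1, h_right=1, diff=0 [OK], height=2
  node 36: h_left=-1, h_right=-1, diff=0 [OK], height=0
  node 37: h_left=0, h_right=-1, diff=1 [OK], height=1
  node 42: h_left=-1, h_right=-1, diff=0 [OK], height=0
  node 45: h_left=0, h_right=-1, diff=1 [OK], height=1
  node 40: h_left=1, h_right=1, diff=0 [OK], height=2
  node 32: h_left=2, h_right=2, diff=0 [OK], height=3
All nodes satisfy the balance condition.
Result: Balanced


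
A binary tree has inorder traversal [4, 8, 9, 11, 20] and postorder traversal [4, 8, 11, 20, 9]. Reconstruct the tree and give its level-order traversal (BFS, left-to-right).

Inorder:   [4, 8, 9, 11, 20]
Postorder: [4, 8, 11, 20, 9]
Algorithm: postorder visits root last, so walk postorder right-to-left;
each value is the root of the current inorder slice — split it at that
value, recurse on the right subtree first, then the left.
Recursive splits:
  root=9; inorder splits into left=[4, 8], right=[11, 20]
  root=20; inorder splits into left=[11], right=[]
  root=11; inorder splits into left=[], right=[]
  root=8; inorder splits into left=[4], right=[]
  root=4; inorder splits into left=[], right=[]
Reconstructed level-order: [9, 8, 20, 4, 11]


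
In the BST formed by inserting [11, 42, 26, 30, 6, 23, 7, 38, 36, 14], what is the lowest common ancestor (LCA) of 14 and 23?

Tree insertion order: [11, 42, 26, 30, 6, 23, 7, 38, 36, 14]
Tree (level-order array): [11, 6, 42, None, 7, 26, None, None, None, 23, 30, 14, None, None, 38, None, None, 36]
In a BST, the LCA of p=14, q=23 is the first node v on the
root-to-leaf path with p <= v <= q (go left if both < v, right if both > v).
Walk from root:
  at 11: both 14 and 23 > 11, go right
  at 42: both 14 and 23 < 42, go left
  at 26: both 14 and 23 < 26, go left
  at 23: 14 <= 23 <= 23, this is the LCA
LCA = 23


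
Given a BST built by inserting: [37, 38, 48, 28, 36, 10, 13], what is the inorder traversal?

Tree insertion order: [37, 38, 48, 28, 36, 10, 13]
Tree (level-order array): [37, 28, 38, 10, 36, None, 48, None, 13]
Inorder traversal: [10, 13, 28, 36, 37, 38, 48]


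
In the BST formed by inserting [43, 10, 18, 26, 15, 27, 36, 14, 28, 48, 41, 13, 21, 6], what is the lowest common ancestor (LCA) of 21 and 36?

Tree insertion order: [43, 10, 18, 26, 15, 27, 36, 14, 28, 48, 41, 13, 21, 6]
Tree (level-order array): [43, 10, 48, 6, 18, None, None, None, None, 15, 26, 14, None, 21, 27, 13, None, None, None, None, 36, None, None, 28, 41]
In a BST, the LCA of p=21, q=36 is the first node v on the
root-to-leaf path with p <= v <= q (go left if both < v, right if both > v).
Walk from root:
  at 43: both 21 and 36 < 43, go left
  at 10: both 21 and 36 > 10, go right
  at 18: both 21 and 36 > 18, go right
  at 26: 21 <= 26 <= 36, this is the LCA
LCA = 26


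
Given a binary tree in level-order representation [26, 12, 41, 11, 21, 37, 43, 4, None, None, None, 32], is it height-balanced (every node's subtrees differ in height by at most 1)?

Tree (level-order array): [26, 12, 41, 11, 21, 37, 43, 4, None, None, None, 32]
Definition: a tree is height-balanced if, at every node, |h(left) - h(right)| <= 1 (empty subtree has height -1).
Bottom-up per-node check:
  node 4: h_left=-1, h_right=-1, diff=0 [OK], height=0
  node 11: h_left=0, h_right=-1, diff=1 [OK], height=1
  node 21: h_left=-1, h_right=-1, diff=0 [OK], height=0
  node 12: h_left=1, h_right=0, diff=1 [OK], height=2
  node 32: h_left=-1, h_right=-1, diff=0 [OK], height=0
  node 37: h_left=0, h_right=-1, diff=1 [OK], height=1
  node 43: h_left=-1, h_right=-1, diff=0 [OK], height=0
  node 41: h_left=1, h_right=0, diff=1 [OK], height=2
  node 26: h_left=2, h_right=2, diff=0 [OK], height=3
All nodes satisfy the balance condition.
Result: Balanced


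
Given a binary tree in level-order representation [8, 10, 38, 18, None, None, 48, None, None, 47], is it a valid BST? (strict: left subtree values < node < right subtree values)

Level-order array: [8, 10, 38, 18, None, None, 48, None, None, 47]
Validate using subtree bounds (lo, hi): at each node, require lo < value < hi,
then recurse left with hi=value and right with lo=value.
Preorder trace (stopping at first violation):
  at node 8 with bounds (-inf, +inf): OK
  at node 10 with bounds (-inf, 8): VIOLATION
Node 10 violates its bound: not (-inf < 10 < 8).
Result: Not a valid BST


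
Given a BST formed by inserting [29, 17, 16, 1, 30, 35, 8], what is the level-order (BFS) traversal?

Tree insertion order: [29, 17, 16, 1, 30, 35, 8]
Tree (level-order array): [29, 17, 30, 16, None, None, 35, 1, None, None, None, None, 8]
BFS from the root, enqueuing left then right child of each popped node:
  queue [29] -> pop 29, enqueue [17, 30], visited so far: [29]
  queue [17, 30] -> pop 17, enqueue [16], visited so far: [29, 17]
  queue [30, 16] -> pop 30, enqueue [35], visited so far: [29, 17, 30]
  queue [16, 35] -> pop 16, enqueue [1], visited so far: [29, 17, 30, 16]
  queue [35, 1] -> pop 35, enqueue [none], visited so far: [29, 17, 30, 16, 35]
  queue [1] -> pop 1, enqueue [8], visited so far: [29, 17, 30, 16, 35, 1]
  queue [8] -> pop 8, enqueue [none], visited so far: [29, 17, 30, 16, 35, 1, 8]
Result: [29, 17, 30, 16, 35, 1, 8]


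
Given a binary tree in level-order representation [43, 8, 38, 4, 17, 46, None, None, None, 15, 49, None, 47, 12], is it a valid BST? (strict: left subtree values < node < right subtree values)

Level-order array: [43, 8, 38, 4, 17, 46, None, None, None, 15, 49, None, 47, 12]
Validate using subtree bounds (lo, hi): at each node, require lo < value < hi,
then recurse left with hi=value and right with lo=value.
Preorder trace (stopping at first violation):
  at node 43 with bounds (-inf, +inf): OK
  at node 8 with bounds (-inf, 43): OK
  at node 4 with bounds (-inf, 8): OK
  at node 17 with bounds (8, 43): OK
  at node 15 with bounds (8, 17): OK
  at node 12 with bounds (8, 15): OK
  at node 49 with bounds (17, 43): VIOLATION
Node 49 violates its bound: not (17 < 49 < 43).
Result: Not a valid BST


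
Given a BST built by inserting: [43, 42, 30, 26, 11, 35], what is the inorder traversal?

Tree insertion order: [43, 42, 30, 26, 11, 35]
Tree (level-order array): [43, 42, None, 30, None, 26, 35, 11]
Inorder traversal: [11, 26, 30, 35, 42, 43]


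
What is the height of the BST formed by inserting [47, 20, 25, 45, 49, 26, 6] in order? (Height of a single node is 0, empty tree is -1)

Insertion order: [47, 20, 25, 45, 49, 26, 6]
Tree (level-order array): [47, 20, 49, 6, 25, None, None, None, None, None, 45, 26]
Compute height bottom-up (empty subtree = -1):
  height(6) = 1 + max(-1, -1) = 0
  height(26) = 1 + max(-1, -1) = 0
  height(45) = 1 + max(0, -1) = 1
  height(25) = 1 + max(-1, 1) = 2
  height(20) = 1 + max(0, 2) = 3
  height(49) = 1 + max(-1, -1) = 0
  height(47) = 1 + max(3, 0) = 4
Height = 4


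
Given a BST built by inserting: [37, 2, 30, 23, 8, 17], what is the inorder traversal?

Tree insertion order: [37, 2, 30, 23, 8, 17]
Tree (level-order array): [37, 2, None, None, 30, 23, None, 8, None, None, 17]
Inorder traversal: [2, 8, 17, 23, 30, 37]


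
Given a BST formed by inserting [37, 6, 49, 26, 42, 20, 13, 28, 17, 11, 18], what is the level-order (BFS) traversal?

Tree insertion order: [37, 6, 49, 26, 42, 20, 13, 28, 17, 11, 18]
Tree (level-order array): [37, 6, 49, None, 26, 42, None, 20, 28, None, None, 13, None, None, None, 11, 17, None, None, None, 18]
BFS from the root, enqueuing left then right child of each popped node:
  queue [37] -> pop 37, enqueue [6, 49], visited so far: [37]
  queue [6, 49] -> pop 6, enqueue [26], visited so far: [37, 6]
  queue [49, 26] -> pop 49, enqueue [42], visited so far: [37, 6, 49]
  queue [26, 42] -> pop 26, enqueue [20, 28], visited so far: [37, 6, 49, 26]
  queue [42, 20, 28] -> pop 42, enqueue [none], visited so far: [37, 6, 49, 26, 42]
  queue [20, 28] -> pop 20, enqueue [13], visited so far: [37, 6, 49, 26, 42, 20]
  queue [28, 13] -> pop 28, enqueue [none], visited so far: [37, 6, 49, 26, 42, 20, 28]
  queue [13] -> pop 13, enqueue [11, 17], visited so far: [37, 6, 49, 26, 42, 20, 28, 13]
  queue [11, 17] -> pop 11, enqueue [none], visited so far: [37, 6, 49, 26, 42, 20, 28, 13, 11]
  queue [17] -> pop 17, enqueue [18], visited so far: [37, 6, 49, 26, 42, 20, 28, 13, 11, 17]
  queue [18] -> pop 18, enqueue [none], visited so far: [37, 6, 49, 26, 42, 20, 28, 13, 11, 17, 18]
Result: [37, 6, 49, 26, 42, 20, 28, 13, 11, 17, 18]


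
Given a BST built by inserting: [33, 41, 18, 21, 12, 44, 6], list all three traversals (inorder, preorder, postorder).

Tree insertion order: [33, 41, 18, 21, 12, 44, 6]
Tree (level-order array): [33, 18, 41, 12, 21, None, 44, 6]
Inorder (L, root, R): [6, 12, 18, 21, 33, 41, 44]
Preorder (root, L, R): [33, 18, 12, 6, 21, 41, 44]
Postorder (L, R, root): [6, 12, 21, 18, 44, 41, 33]


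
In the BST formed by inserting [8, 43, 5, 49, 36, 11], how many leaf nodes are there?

Tree built from: [8, 43, 5, 49, 36, 11]
Tree (level-order array): [8, 5, 43, None, None, 36, 49, 11]
Rule: A leaf has 0 children.
Per-node child counts:
  node 8: 2 child(ren)
  node 5: 0 child(ren)
  node 43: 2 child(ren)
  node 36: 1 child(ren)
  node 11: 0 child(ren)
  node 49: 0 child(ren)
Matching nodes: [5, 11, 49]
Count of leaf nodes: 3


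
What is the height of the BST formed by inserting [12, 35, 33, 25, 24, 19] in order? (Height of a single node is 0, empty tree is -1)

Insertion order: [12, 35, 33, 25, 24, 19]
Tree (level-order array): [12, None, 35, 33, None, 25, None, 24, None, 19]
Compute height bottom-up (empty subtree = -1):
  height(19) = 1 + max(-1, -1) = 0
  height(24) = 1 + max(0, -1) = 1
  height(25) = 1 + max(1, -1) = 2
  height(33) = 1 + max(2, -1) = 3
  height(35) = 1 + max(3, -1) = 4
  height(12) = 1 + max(-1, 4) = 5
Height = 5


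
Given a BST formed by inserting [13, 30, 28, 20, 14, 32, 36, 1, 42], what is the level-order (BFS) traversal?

Tree insertion order: [13, 30, 28, 20, 14, 32, 36, 1, 42]
Tree (level-order array): [13, 1, 30, None, None, 28, 32, 20, None, None, 36, 14, None, None, 42]
BFS from the root, enqueuing left then right child of each popped node:
  queue [13] -> pop 13, enqueue [1, 30], visited so far: [13]
  queue [1, 30] -> pop 1, enqueue [none], visited so far: [13, 1]
  queue [30] -> pop 30, enqueue [28, 32], visited so far: [13, 1, 30]
  queue [28, 32] -> pop 28, enqueue [20], visited so far: [13, 1, 30, 28]
  queue [32, 20] -> pop 32, enqueue [36], visited so far: [13, 1, 30, 28, 32]
  queue [20, 36] -> pop 20, enqueue [14], visited so far: [13, 1, 30, 28, 32, 20]
  queue [36, 14] -> pop 36, enqueue [42], visited so far: [13, 1, 30, 28, 32, 20, 36]
  queue [14, 42] -> pop 14, enqueue [none], visited so far: [13, 1, 30, 28, 32, 20, 36, 14]
  queue [42] -> pop 42, enqueue [none], visited so far: [13, 1, 30, 28, 32, 20, 36, 14, 42]
Result: [13, 1, 30, 28, 32, 20, 36, 14, 42]


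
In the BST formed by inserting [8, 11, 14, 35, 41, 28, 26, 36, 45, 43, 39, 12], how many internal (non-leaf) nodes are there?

Tree built from: [8, 11, 14, 35, 41, 28, 26, 36, 45, 43, 39, 12]
Tree (level-order array): [8, None, 11, None, 14, 12, 35, None, None, 28, 41, 26, None, 36, 45, None, None, None, 39, 43]
Rule: An internal node has at least one child.
Per-node child counts:
  node 8: 1 child(ren)
  node 11: 1 child(ren)
  node 14: 2 child(ren)
  node 12: 0 child(ren)
  node 35: 2 child(ren)
  node 28: 1 child(ren)
  node 26: 0 child(ren)
  node 41: 2 child(ren)
  node 36: 1 child(ren)
  node 39: 0 child(ren)
  node 45: 1 child(ren)
  node 43: 0 child(ren)
Matching nodes: [8, 11, 14, 35, 28, 41, 36, 45]
Count of internal (non-leaf) nodes: 8


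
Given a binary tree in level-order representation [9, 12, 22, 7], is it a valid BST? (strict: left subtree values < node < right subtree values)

Level-order array: [9, 12, 22, 7]
Validate using subtree bounds (lo, hi): at each node, require lo < value < hi,
then recurse left with hi=value and right with lo=value.
Preorder trace (stopping at first violation):
  at node 9 with bounds (-inf, +inf): OK
  at node 12 with bounds (-inf, 9): VIOLATION
Node 12 violates its bound: not (-inf < 12 < 9).
Result: Not a valid BST


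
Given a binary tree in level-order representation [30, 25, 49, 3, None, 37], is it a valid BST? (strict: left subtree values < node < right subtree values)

Level-order array: [30, 25, 49, 3, None, 37]
Validate using subtree bounds (lo, hi): at each node, require lo < value < hi,
then recurse left with hi=value and right with lo=value.
Preorder trace (stopping at first violation):
  at node 30 with bounds (-inf, +inf): OK
  at node 25 with bounds (-inf, 30): OK
  at node 3 with bounds (-inf, 25): OK
  at node 49 with bounds (30, +inf): OK
  at node 37 with bounds (30, 49): OK
No violation found at any node.
Result: Valid BST


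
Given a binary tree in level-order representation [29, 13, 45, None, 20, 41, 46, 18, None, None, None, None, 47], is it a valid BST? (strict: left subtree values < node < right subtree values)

Level-order array: [29, 13, 45, None, 20, 41, 46, 18, None, None, None, None, 47]
Validate using subtree bounds (lo, hi): at each node, require lo < value < hi,
then recurse left with hi=value and right with lo=value.
Preorder trace (stopping at first violation):
  at node 29 with bounds (-inf, +inf): OK
  at node 13 with bounds (-inf, 29): OK
  at node 20 with bounds (13, 29): OK
  at node 18 with bounds (13, 20): OK
  at node 45 with bounds (29, +inf): OK
  at node 41 with bounds (29, 45): OK
  at node 46 with bounds (45, +inf): OK
  at node 47 with bounds (46, +inf): OK
No violation found at any node.
Result: Valid BST


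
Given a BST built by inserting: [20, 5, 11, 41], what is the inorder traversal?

Tree insertion order: [20, 5, 11, 41]
Tree (level-order array): [20, 5, 41, None, 11]
Inorder traversal: [5, 11, 20, 41]


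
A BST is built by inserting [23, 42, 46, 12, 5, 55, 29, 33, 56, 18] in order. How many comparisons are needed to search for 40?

Search path for 40: 23 -> 42 -> 29 -> 33
Found: False
Comparisons: 4


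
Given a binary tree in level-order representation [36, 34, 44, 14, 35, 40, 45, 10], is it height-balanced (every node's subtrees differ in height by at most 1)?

Tree (level-order array): [36, 34, 44, 14, 35, 40, 45, 10]
Definition: a tree is height-balanced if, at every node, |h(left) - h(right)| <= 1 (empty subtree has height -1).
Bottom-up per-node check:
  node 10: h_left=-1, h_right=-1, diff=0 [OK], height=0
  node 14: h_left=0, h_right=-1, diff=1 [OK], height=1
  node 35: h_left=-1, h_right=-1, diff=0 [OK], height=0
  node 34: h_left=1, h_right=0, diff=1 [OK], height=2
  node 40: h_left=-1, h_right=-1, diff=0 [OK], height=0
  node 45: h_left=-1, h_right=-1, diff=0 [OK], height=0
  node 44: h_left=0, h_right=0, diff=0 [OK], height=1
  node 36: h_left=2, h_right=1, diff=1 [OK], height=3
All nodes satisfy the balance condition.
Result: Balanced


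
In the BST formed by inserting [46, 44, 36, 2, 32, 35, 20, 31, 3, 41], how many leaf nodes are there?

Tree built from: [46, 44, 36, 2, 32, 35, 20, 31, 3, 41]
Tree (level-order array): [46, 44, None, 36, None, 2, 41, None, 32, None, None, 20, 35, 3, 31]
Rule: A leaf has 0 children.
Per-node child counts:
  node 46: 1 child(ren)
  node 44: 1 child(ren)
  node 36: 2 child(ren)
  node 2: 1 child(ren)
  node 32: 2 child(ren)
  node 20: 2 child(ren)
  node 3: 0 child(ren)
  node 31: 0 child(ren)
  node 35: 0 child(ren)
  node 41: 0 child(ren)
Matching nodes: [3, 31, 35, 41]
Count of leaf nodes: 4


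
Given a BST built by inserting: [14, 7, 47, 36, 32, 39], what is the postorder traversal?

Tree insertion order: [14, 7, 47, 36, 32, 39]
Tree (level-order array): [14, 7, 47, None, None, 36, None, 32, 39]
Postorder traversal: [7, 32, 39, 36, 47, 14]


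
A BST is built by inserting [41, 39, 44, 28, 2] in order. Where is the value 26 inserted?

Starting tree (level order): [41, 39, 44, 28, None, None, None, 2]
Insertion path: 41 -> 39 -> 28 -> 2
Result: insert 26 as right child of 2
Final tree (level order): [41, 39, 44, 28, None, None, None, 2, None, None, 26]


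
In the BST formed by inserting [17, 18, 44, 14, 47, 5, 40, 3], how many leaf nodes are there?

Tree built from: [17, 18, 44, 14, 47, 5, 40, 3]
Tree (level-order array): [17, 14, 18, 5, None, None, 44, 3, None, 40, 47]
Rule: A leaf has 0 children.
Per-node child counts:
  node 17: 2 child(ren)
  node 14: 1 child(ren)
  node 5: 1 child(ren)
  node 3: 0 child(ren)
  node 18: 1 child(ren)
  node 44: 2 child(ren)
  node 40: 0 child(ren)
  node 47: 0 child(ren)
Matching nodes: [3, 40, 47]
Count of leaf nodes: 3


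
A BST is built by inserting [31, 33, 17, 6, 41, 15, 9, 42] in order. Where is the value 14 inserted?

Starting tree (level order): [31, 17, 33, 6, None, None, 41, None, 15, None, 42, 9]
Insertion path: 31 -> 17 -> 6 -> 15 -> 9
Result: insert 14 as right child of 9
Final tree (level order): [31, 17, 33, 6, None, None, 41, None, 15, None, 42, 9, None, None, None, None, 14]


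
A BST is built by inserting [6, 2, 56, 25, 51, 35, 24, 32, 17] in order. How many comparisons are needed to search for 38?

Search path for 38: 6 -> 56 -> 25 -> 51 -> 35
Found: False
Comparisons: 5


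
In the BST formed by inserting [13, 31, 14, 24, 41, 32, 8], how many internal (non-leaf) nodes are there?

Tree built from: [13, 31, 14, 24, 41, 32, 8]
Tree (level-order array): [13, 8, 31, None, None, 14, 41, None, 24, 32]
Rule: An internal node has at least one child.
Per-node child counts:
  node 13: 2 child(ren)
  node 8: 0 child(ren)
  node 31: 2 child(ren)
  node 14: 1 child(ren)
  node 24: 0 child(ren)
  node 41: 1 child(ren)
  node 32: 0 child(ren)
Matching nodes: [13, 31, 14, 41]
Count of internal (non-leaf) nodes: 4


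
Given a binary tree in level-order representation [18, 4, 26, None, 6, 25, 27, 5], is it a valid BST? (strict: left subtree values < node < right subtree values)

Level-order array: [18, 4, 26, None, 6, 25, 27, 5]
Validate using subtree bounds (lo, hi): at each node, require lo < value < hi,
then recurse left with hi=value and right with lo=value.
Preorder trace (stopping at first violation):
  at node 18 with bounds (-inf, +inf): OK
  at node 4 with bounds (-inf, 18): OK
  at node 6 with bounds (4, 18): OK
  at node 5 with bounds (4, 6): OK
  at node 26 with bounds (18, +inf): OK
  at node 25 with bounds (18, 26): OK
  at node 27 with bounds (26, +inf): OK
No violation found at any node.
Result: Valid BST


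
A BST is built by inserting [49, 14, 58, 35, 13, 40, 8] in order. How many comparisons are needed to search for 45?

Search path for 45: 49 -> 14 -> 35 -> 40
Found: False
Comparisons: 4


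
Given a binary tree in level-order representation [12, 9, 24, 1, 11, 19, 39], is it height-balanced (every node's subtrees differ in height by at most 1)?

Tree (level-order array): [12, 9, 24, 1, 11, 19, 39]
Definition: a tree is height-balanced if, at every node, |h(left) - h(right)| <= 1 (empty subtree has height -1).
Bottom-up per-node check:
  node 1: h_left=-1, h_right=-1, diff=0 [OK], height=0
  node 11: h_left=-1, h_right=-1, diff=0 [OK], height=0
  node 9: h_left=0, h_right=0, diff=0 [OK], height=1
  node 19: h_left=-1, h_right=-1, diff=0 [OK], height=0
  node 39: h_left=-1, h_right=-1, diff=0 [OK], height=0
  node 24: h_left=0, h_right=0, diff=0 [OK], height=1
  node 12: h_left=1, h_right=1, diff=0 [OK], height=2
All nodes satisfy the balance condition.
Result: Balanced


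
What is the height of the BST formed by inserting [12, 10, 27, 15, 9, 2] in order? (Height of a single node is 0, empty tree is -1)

Insertion order: [12, 10, 27, 15, 9, 2]
Tree (level-order array): [12, 10, 27, 9, None, 15, None, 2]
Compute height bottom-up (empty subtree = -1):
  height(2) = 1 + max(-1, -1) = 0
  height(9) = 1 + max(0, -1) = 1
  height(10) = 1 + max(1, -1) = 2
  height(15) = 1 + max(-1, -1) = 0
  height(27) = 1 + max(0, -1) = 1
  height(12) = 1 + max(2, 1) = 3
Height = 3


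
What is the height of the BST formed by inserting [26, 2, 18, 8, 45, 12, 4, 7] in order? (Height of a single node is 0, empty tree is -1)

Insertion order: [26, 2, 18, 8, 45, 12, 4, 7]
Tree (level-order array): [26, 2, 45, None, 18, None, None, 8, None, 4, 12, None, 7]
Compute height bottom-up (empty subtree = -1):
  height(7) = 1 + max(-1, -1) = 0
  height(4) = 1 + max(-1, 0) = 1
  height(12) = 1 + max(-1, -1) = 0
  height(8) = 1 + max(1, 0) = 2
  height(18) = 1 + max(2, -1) = 3
  height(2) = 1 + max(-1, 3) = 4
  height(45) = 1 + max(-1, -1) = 0
  height(26) = 1 + max(4, 0) = 5
Height = 5


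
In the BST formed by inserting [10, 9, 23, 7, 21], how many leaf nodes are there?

Tree built from: [10, 9, 23, 7, 21]
Tree (level-order array): [10, 9, 23, 7, None, 21]
Rule: A leaf has 0 children.
Per-node child counts:
  node 10: 2 child(ren)
  node 9: 1 child(ren)
  node 7: 0 child(ren)
  node 23: 1 child(ren)
  node 21: 0 child(ren)
Matching nodes: [7, 21]
Count of leaf nodes: 2


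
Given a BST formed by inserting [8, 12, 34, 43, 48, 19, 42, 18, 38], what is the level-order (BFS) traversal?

Tree insertion order: [8, 12, 34, 43, 48, 19, 42, 18, 38]
Tree (level-order array): [8, None, 12, None, 34, 19, 43, 18, None, 42, 48, None, None, 38]
BFS from the root, enqueuing left then right child of each popped node:
  queue [8] -> pop 8, enqueue [12], visited so far: [8]
  queue [12] -> pop 12, enqueue [34], visited so far: [8, 12]
  queue [34] -> pop 34, enqueue [19, 43], visited so far: [8, 12, 34]
  queue [19, 43] -> pop 19, enqueue [18], visited so far: [8, 12, 34, 19]
  queue [43, 18] -> pop 43, enqueue [42, 48], visited so far: [8, 12, 34, 19, 43]
  queue [18, 42, 48] -> pop 18, enqueue [none], visited so far: [8, 12, 34, 19, 43, 18]
  queue [42, 48] -> pop 42, enqueue [38], visited so far: [8, 12, 34, 19, 43, 18, 42]
  queue [48, 38] -> pop 48, enqueue [none], visited so far: [8, 12, 34, 19, 43, 18, 42, 48]
  queue [38] -> pop 38, enqueue [none], visited so far: [8, 12, 34, 19, 43, 18, 42, 48, 38]
Result: [8, 12, 34, 19, 43, 18, 42, 48, 38]


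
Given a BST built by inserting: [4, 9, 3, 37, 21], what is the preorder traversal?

Tree insertion order: [4, 9, 3, 37, 21]
Tree (level-order array): [4, 3, 9, None, None, None, 37, 21]
Preorder traversal: [4, 3, 9, 37, 21]


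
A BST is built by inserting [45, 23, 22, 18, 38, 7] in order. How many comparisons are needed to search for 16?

Search path for 16: 45 -> 23 -> 22 -> 18 -> 7
Found: False
Comparisons: 5


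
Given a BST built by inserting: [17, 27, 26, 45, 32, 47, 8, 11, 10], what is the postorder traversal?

Tree insertion order: [17, 27, 26, 45, 32, 47, 8, 11, 10]
Tree (level-order array): [17, 8, 27, None, 11, 26, 45, 10, None, None, None, 32, 47]
Postorder traversal: [10, 11, 8, 26, 32, 47, 45, 27, 17]


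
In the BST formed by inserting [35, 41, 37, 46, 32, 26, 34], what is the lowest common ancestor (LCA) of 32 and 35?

Tree insertion order: [35, 41, 37, 46, 32, 26, 34]
Tree (level-order array): [35, 32, 41, 26, 34, 37, 46]
In a BST, the LCA of p=32, q=35 is the first node v on the
root-to-leaf path with p <= v <= q (go left if both < v, right if both > v).
Walk from root:
  at 35: 32 <= 35 <= 35, this is the LCA
LCA = 35
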